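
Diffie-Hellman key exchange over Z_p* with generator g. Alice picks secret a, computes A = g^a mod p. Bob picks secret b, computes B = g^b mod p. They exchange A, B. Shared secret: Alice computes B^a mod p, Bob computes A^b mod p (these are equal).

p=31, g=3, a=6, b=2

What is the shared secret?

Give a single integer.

A = 3^6 mod 31  (bits of 6 = 110)
  bit 0 = 1: r = r^2 * 3 mod 31 = 1^2 * 3 = 1*3 = 3
  bit 1 = 1: r = r^2 * 3 mod 31 = 3^2 * 3 = 9*3 = 27
  bit 2 = 0: r = r^2 mod 31 = 27^2 = 16
  -> A = 16
B = 3^2 mod 31  (bits of 2 = 10)
  bit 0 = 1: r = r^2 * 3 mod 31 = 1^2 * 3 = 1*3 = 3
  bit 1 = 0: r = r^2 mod 31 = 3^2 = 9
  -> B = 9
s = B^a = 9^6 mod 31  (bits of 6 = 110)
  bit 0 = 1: r = r^2 * 9 mod 31 = 1^2 * 9 = 1*9 = 9
  bit 1 = 1: r = r^2 * 9 mod 31 = 9^2 * 9 = 19*9 = 16
  bit 2 = 0: r = r^2 mod 31 = 16^2 = 8
  -> s = B^a = 8

Answer: 8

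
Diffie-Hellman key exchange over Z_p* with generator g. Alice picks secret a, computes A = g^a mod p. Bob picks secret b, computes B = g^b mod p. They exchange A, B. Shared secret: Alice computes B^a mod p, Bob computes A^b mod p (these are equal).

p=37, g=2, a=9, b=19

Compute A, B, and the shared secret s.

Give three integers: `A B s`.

A = 2^9 mod 37  (bits of 9 = 1001)
  bit 0 = 1: r = r^2 * 2 mod 37 = 1^2 * 2 = 1*2 = 2
  bit 1 = 0: r = r^2 mod 37 = 2^2 = 4
  bit 2 = 0: r = r^2 mod 37 = 4^2 = 16
  bit 3 = 1: r = r^2 * 2 mod 37 = 16^2 * 2 = 34*2 = 31
  -> A = 31
B = 2^19 mod 37  (bits of 19 = 10011)
  bit 0 = 1: r = r^2 * 2 mod 37 = 1^2 * 2 = 1*2 = 2
  bit 1 = 0: r = r^2 mod 37 = 2^2 = 4
  bit 2 = 0: r = r^2 mod 37 = 4^2 = 16
  bit 3 = 1: r = r^2 * 2 mod 37 = 16^2 * 2 = 34*2 = 31
  bit 4 = 1: r = r^2 * 2 mod 37 = 31^2 * 2 = 36*2 = 35
  -> B = 35
s = B^a = 35^9 mod 37  (bits of 9 = 1001)
  bit 0 = 1: r = r^2 * 35 mod 37 = 1^2 * 35 = 1*35 = 35
  bit 1 = 0: r = r^2 mod 37 = 35^2 = 4
  bit 2 = 0: r = r^2 mod 37 = 4^2 = 16
  bit 3 = 1: r = r^2 * 35 mod 37 = 16^2 * 35 = 34*35 = 6
  -> s = B^a = 6

Answer: 31 35 6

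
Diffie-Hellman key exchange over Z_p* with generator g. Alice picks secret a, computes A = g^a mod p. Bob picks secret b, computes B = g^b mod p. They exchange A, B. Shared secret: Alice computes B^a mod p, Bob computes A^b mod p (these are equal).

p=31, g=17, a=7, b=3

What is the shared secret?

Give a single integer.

A = 17^7 mod 31  (bits of 7 = 111)
  bit 0 = 1: r = r^2 * 17 mod 31 = 1^2 * 17 = 1*17 = 17
  bit 1 = 1: r = r^2 * 17 mod 31 = 17^2 * 17 = 10*17 = 15
  bit 2 = 1: r = r^2 * 17 mod 31 = 15^2 * 17 = 8*17 = 12
  -> A = 12
B = 17^3 mod 31  (bits of 3 = 11)
  bit 0 = 1: r = r^2 * 17 mod 31 = 1^2 * 17 = 1*17 = 17
  bit 1 = 1: r = r^2 * 17 mod 31 = 17^2 * 17 = 10*17 = 15
  -> B = 15
s = B^a = 15^7 mod 31  (bits of 7 = 111)
  bit 0 = 1: r = r^2 * 15 mod 31 = 1^2 * 15 = 1*15 = 15
  bit 1 = 1: r = r^2 * 15 mod 31 = 15^2 * 15 = 8*15 = 27
  bit 2 = 1: r = r^2 * 15 mod 31 = 27^2 * 15 = 16*15 = 23
  -> s = B^a = 23

Answer: 23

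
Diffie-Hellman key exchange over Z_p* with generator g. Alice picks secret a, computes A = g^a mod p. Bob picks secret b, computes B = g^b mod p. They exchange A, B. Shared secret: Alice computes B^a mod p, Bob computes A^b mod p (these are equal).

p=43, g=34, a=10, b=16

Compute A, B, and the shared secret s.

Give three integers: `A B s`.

A = 34^10 mod 43  (bits of 10 = 1010)
  bit 0 = 1: r = r^2 * 34 mod 43 = 1^2 * 34 = 1*34 = 34
  bit 1 = 0: r = r^2 mod 43 = 34^2 = 38
  bit 2 = 1: r = r^2 * 34 mod 43 = 38^2 * 34 = 25*34 = 33
  bit 3 = 0: r = r^2 mod 43 = 33^2 = 14
  -> A = 14
B = 34^16 mod 43  (bits of 16 = 10000)
  bit 0 = 1: r = r^2 * 34 mod 43 = 1^2 * 34 = 1*34 = 34
  bit 1 = 0: r = r^2 mod 43 = 34^2 = 38
  bit 2 = 0: r = r^2 mod 43 = 38^2 = 25
  bit 3 = 0: r = r^2 mod 43 = 25^2 = 23
  bit 4 = 0: r = r^2 mod 43 = 23^2 = 13
  -> B = 13
s = B^a = 13^10 mod 43  (bits of 10 = 1010)
  bit 0 = 1: r = r^2 * 13 mod 43 = 1^2 * 13 = 1*13 = 13
  bit 1 = 0: r = r^2 mod 43 = 13^2 = 40
  bit 2 = 1: r = r^2 * 13 mod 43 = 40^2 * 13 = 9*13 = 31
  bit 3 = 0: r = r^2 mod 43 = 31^2 = 15
  -> s = B^a = 15

Answer: 14 13 15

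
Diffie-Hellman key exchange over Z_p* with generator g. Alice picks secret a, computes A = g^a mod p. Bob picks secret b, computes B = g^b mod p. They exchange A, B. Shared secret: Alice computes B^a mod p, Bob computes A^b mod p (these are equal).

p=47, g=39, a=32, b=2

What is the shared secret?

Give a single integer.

A = 39^32 mod 47  (bits of 32 = 100000)
  bit 0 = 1: r = r^2 * 39 mod 47 = 1^2 * 39 = 1*39 = 39
  bit 1 = 0: r = r^2 mod 47 = 39^2 = 17
  bit 2 = 0: r = r^2 mod 47 = 17^2 = 7
  bit 3 = 0: r = r^2 mod 47 = 7^2 = 2
  bit 4 = 0: r = r^2 mod 47 = 2^2 = 4
  bit 5 = 0: r = r^2 mod 47 = 4^2 = 16
  -> A = 16
B = 39^2 mod 47  (bits of 2 = 10)
  bit 0 = 1: r = r^2 * 39 mod 47 = 1^2 * 39 = 1*39 = 39
  bit 1 = 0: r = r^2 mod 47 = 39^2 = 17
  -> B = 17
s = B^a = 17^32 mod 47  (bits of 32 = 100000)
  bit 0 = 1: r = r^2 * 17 mod 47 = 1^2 * 17 = 1*17 = 17
  bit 1 = 0: r = r^2 mod 47 = 17^2 = 7
  bit 2 = 0: r = r^2 mod 47 = 7^2 = 2
  bit 3 = 0: r = r^2 mod 47 = 2^2 = 4
  bit 4 = 0: r = r^2 mod 47 = 4^2 = 16
  bit 5 = 0: r = r^2 mod 47 = 16^2 = 21
  -> s = B^a = 21

Answer: 21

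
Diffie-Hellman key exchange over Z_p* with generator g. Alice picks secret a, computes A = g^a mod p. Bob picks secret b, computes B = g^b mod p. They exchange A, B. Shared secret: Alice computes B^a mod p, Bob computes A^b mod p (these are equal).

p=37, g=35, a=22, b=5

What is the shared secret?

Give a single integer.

A = 35^22 mod 37  (bits of 22 = 10110)
  bit 0 = 1: r = r^2 * 35 mod 37 = 1^2 * 35 = 1*35 = 35
  bit 1 = 0: r = r^2 mod 37 = 35^2 = 4
  bit 2 = 1: r = r^2 * 35 mod 37 = 4^2 * 35 = 16*35 = 5
  bit 3 = 1: r = r^2 * 35 mod 37 = 5^2 * 35 = 25*35 = 24
  bit 4 = 0: r = r^2 mod 37 = 24^2 = 21
  -> A = 21
B = 35^5 mod 37  (bits of 5 = 101)
  bit 0 = 1: r = r^2 * 35 mod 37 = 1^2 * 35 = 1*35 = 35
  bit 1 = 0: r = r^2 mod 37 = 35^2 = 4
  bit 2 = 1: r = r^2 * 35 mod 37 = 4^2 * 35 = 16*35 = 5
  -> B = 5
s = B^a = 5^22 mod 37  (bits of 22 = 10110)
  bit 0 = 1: r = r^2 * 5 mod 37 = 1^2 * 5 = 1*5 = 5
  bit 1 = 0: r = r^2 mod 37 = 5^2 = 25
  bit 2 = 1: r = r^2 * 5 mod 37 = 25^2 * 5 = 33*5 = 17
  bit 3 = 1: r = r^2 * 5 mod 37 = 17^2 * 5 = 30*5 = 2
  bit 4 = 0: r = r^2 mod 37 = 2^2 = 4
  -> s = B^a = 4

Answer: 4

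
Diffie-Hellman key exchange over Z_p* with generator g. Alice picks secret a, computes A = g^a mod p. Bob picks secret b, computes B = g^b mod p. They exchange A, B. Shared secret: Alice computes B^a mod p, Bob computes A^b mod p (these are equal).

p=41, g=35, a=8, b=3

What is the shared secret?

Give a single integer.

A = 35^8 mod 41  (bits of 8 = 1000)
  bit 0 = 1: r = r^2 * 35 mod 41 = 1^2 * 35 = 1*35 = 35
  bit 1 = 0: r = r^2 mod 41 = 35^2 = 36
  bit 2 = 0: r = r^2 mod 41 = 36^2 = 25
  bit 3 = 0: r = r^2 mod 41 = 25^2 = 10
  -> A = 10
B = 35^3 mod 41  (bits of 3 = 11)
  bit 0 = 1: r = r^2 * 35 mod 41 = 1^2 * 35 = 1*35 = 35
  bit 1 = 1: r = r^2 * 35 mod 41 = 35^2 * 35 = 36*35 = 30
  -> B = 30
s = B^a = 30^8 mod 41  (bits of 8 = 1000)
  bit 0 = 1: r = r^2 * 30 mod 41 = 1^2 * 30 = 1*30 = 30
  bit 1 = 0: r = r^2 mod 41 = 30^2 = 39
  bit 2 = 0: r = r^2 mod 41 = 39^2 = 4
  bit 3 = 0: r = r^2 mod 41 = 4^2 = 16
  -> s = B^a = 16

Answer: 16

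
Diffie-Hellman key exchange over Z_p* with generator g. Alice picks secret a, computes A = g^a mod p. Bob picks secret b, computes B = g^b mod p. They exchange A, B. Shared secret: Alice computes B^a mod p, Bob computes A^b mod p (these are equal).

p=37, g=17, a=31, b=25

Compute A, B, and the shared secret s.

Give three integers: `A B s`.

Answer: 2 22 20

Derivation:
A = 17^31 mod 37  (bits of 31 = 11111)
  bit 0 = 1: r = r^2 * 17 mod 37 = 1^2 * 17 = 1*17 = 17
  bit 1 = 1: r = r^2 * 17 mod 37 = 17^2 * 17 = 30*17 = 29
  bit 2 = 1: r = r^2 * 17 mod 37 = 29^2 * 17 = 27*17 = 15
  bit 3 = 1: r = r^2 * 17 mod 37 = 15^2 * 17 = 3*17 = 14
  bit 4 = 1: r = r^2 * 17 mod 37 = 14^2 * 17 = 11*17 = 2
  -> A = 2
B = 17^25 mod 37  (bits of 25 = 11001)
  bit 0 = 1: r = r^2 * 17 mod 37 = 1^2 * 17 = 1*17 = 17
  bit 1 = 1: r = r^2 * 17 mod 37 = 17^2 * 17 = 30*17 = 29
  bit 2 = 0: r = r^2 mod 37 = 29^2 = 27
  bit 3 = 0: r = r^2 mod 37 = 27^2 = 26
  bit 4 = 1: r = r^2 * 17 mod 37 = 26^2 * 17 = 10*17 = 22
  -> B = 22
s = B^a = 22^31 mod 37  (bits of 31 = 11111)
  bit 0 = 1: r = r^2 * 22 mod 37 = 1^2 * 22 = 1*22 = 22
  bit 1 = 1: r = r^2 * 22 mod 37 = 22^2 * 22 = 3*22 = 29
  bit 2 = 1: r = r^2 * 22 mod 37 = 29^2 * 22 = 27*22 = 2
  bit 3 = 1: r = r^2 * 22 mod 37 = 2^2 * 22 = 4*22 = 14
  bit 4 = 1: r = r^2 * 22 mod 37 = 14^2 * 22 = 11*22 = 20
  -> s = B^a = 20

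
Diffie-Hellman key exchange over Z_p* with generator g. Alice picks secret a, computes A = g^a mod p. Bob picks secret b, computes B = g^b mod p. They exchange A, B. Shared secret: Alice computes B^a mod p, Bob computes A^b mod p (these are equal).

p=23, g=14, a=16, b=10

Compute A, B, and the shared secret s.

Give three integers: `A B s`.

A = 14^16 mod 23  (bits of 16 = 10000)
  bit 0 = 1: r = r^2 * 14 mod 23 = 1^2 * 14 = 1*14 = 14
  bit 1 = 0: r = r^2 mod 23 = 14^2 = 12
  bit 2 = 0: r = r^2 mod 23 = 12^2 = 6
  bit 3 = 0: r = r^2 mod 23 = 6^2 = 13
  bit 4 = 0: r = r^2 mod 23 = 13^2 = 8
  -> A = 8
B = 14^10 mod 23  (bits of 10 = 1010)
  bit 0 = 1: r = r^2 * 14 mod 23 = 1^2 * 14 = 1*14 = 14
  bit 1 = 0: r = r^2 mod 23 = 14^2 = 12
  bit 2 = 1: r = r^2 * 14 mod 23 = 12^2 * 14 = 6*14 = 15
  bit 3 = 0: r = r^2 mod 23 = 15^2 = 18
  -> B = 18
s = B^a = 18^16 mod 23  (bits of 16 = 10000)
  bit 0 = 1: r = r^2 * 18 mod 23 = 1^2 * 18 = 1*18 = 18
  bit 1 = 0: r = r^2 mod 23 = 18^2 = 2
  bit 2 = 0: r = r^2 mod 23 = 2^2 = 4
  bit 3 = 0: r = r^2 mod 23 = 4^2 = 16
  bit 4 = 0: r = r^2 mod 23 = 16^2 = 3
  -> s = B^a = 3

Answer: 8 18 3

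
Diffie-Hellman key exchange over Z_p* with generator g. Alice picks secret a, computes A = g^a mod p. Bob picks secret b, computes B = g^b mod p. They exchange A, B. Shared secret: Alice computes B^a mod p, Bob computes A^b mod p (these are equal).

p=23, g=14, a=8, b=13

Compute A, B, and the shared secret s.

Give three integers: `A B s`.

Answer: 13 11 8

Derivation:
A = 14^8 mod 23  (bits of 8 = 1000)
  bit 0 = 1: r = r^2 * 14 mod 23 = 1^2 * 14 = 1*14 = 14
  bit 1 = 0: r = r^2 mod 23 = 14^2 = 12
  bit 2 = 0: r = r^2 mod 23 = 12^2 = 6
  bit 3 = 0: r = r^2 mod 23 = 6^2 = 13
  -> A = 13
B = 14^13 mod 23  (bits of 13 = 1101)
  bit 0 = 1: r = r^2 * 14 mod 23 = 1^2 * 14 = 1*14 = 14
  bit 1 = 1: r = r^2 * 14 mod 23 = 14^2 * 14 = 12*14 = 7
  bit 2 = 0: r = r^2 mod 23 = 7^2 = 3
  bit 3 = 1: r = r^2 * 14 mod 23 = 3^2 * 14 = 9*14 = 11
  -> B = 11
s = B^a = 11^8 mod 23  (bits of 8 = 1000)
  bit 0 = 1: r = r^2 * 11 mod 23 = 1^2 * 11 = 1*11 = 11
  bit 1 = 0: r = r^2 mod 23 = 11^2 = 6
  bit 2 = 0: r = r^2 mod 23 = 6^2 = 13
  bit 3 = 0: r = r^2 mod 23 = 13^2 = 8
  -> s = B^a = 8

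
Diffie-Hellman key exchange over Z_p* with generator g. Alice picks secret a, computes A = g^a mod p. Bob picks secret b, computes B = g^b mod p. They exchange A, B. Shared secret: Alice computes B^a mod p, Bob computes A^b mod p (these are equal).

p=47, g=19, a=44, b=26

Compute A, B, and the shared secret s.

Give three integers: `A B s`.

Answer: 25 3 21

Derivation:
A = 19^44 mod 47  (bits of 44 = 101100)
  bit 0 = 1: r = r^2 * 19 mod 47 = 1^2 * 19 = 1*19 = 19
  bit 1 = 0: r = r^2 mod 47 = 19^2 = 32
  bit 2 = 1: r = r^2 * 19 mod 47 = 32^2 * 19 = 37*19 = 45
  bit 3 = 1: r = r^2 * 19 mod 47 = 45^2 * 19 = 4*19 = 29
  bit 4 = 0: r = r^2 mod 47 = 29^2 = 42
  bit 5 = 0: r = r^2 mod 47 = 42^2 = 25
  -> A = 25
B = 19^26 mod 47  (bits of 26 = 11010)
  bit 0 = 1: r = r^2 * 19 mod 47 = 1^2 * 19 = 1*19 = 19
  bit 1 = 1: r = r^2 * 19 mod 47 = 19^2 * 19 = 32*19 = 44
  bit 2 = 0: r = r^2 mod 47 = 44^2 = 9
  bit 3 = 1: r = r^2 * 19 mod 47 = 9^2 * 19 = 34*19 = 35
  bit 4 = 0: r = r^2 mod 47 = 35^2 = 3
  -> B = 3
s = B^a = 3^44 mod 47  (bits of 44 = 101100)
  bit 0 = 1: r = r^2 * 3 mod 47 = 1^2 * 3 = 1*3 = 3
  bit 1 = 0: r = r^2 mod 47 = 3^2 = 9
  bit 2 = 1: r = r^2 * 3 mod 47 = 9^2 * 3 = 34*3 = 8
  bit 3 = 1: r = r^2 * 3 mod 47 = 8^2 * 3 = 17*3 = 4
  bit 4 = 0: r = r^2 mod 47 = 4^2 = 16
  bit 5 = 0: r = r^2 mod 47 = 16^2 = 21
  -> s = B^a = 21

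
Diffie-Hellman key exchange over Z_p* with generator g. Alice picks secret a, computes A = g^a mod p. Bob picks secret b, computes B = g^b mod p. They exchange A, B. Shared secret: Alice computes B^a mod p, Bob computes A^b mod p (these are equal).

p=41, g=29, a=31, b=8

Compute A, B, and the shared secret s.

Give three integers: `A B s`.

A = 29^31 mod 41  (bits of 31 = 11111)
  bit 0 = 1: r = r^2 * 29 mod 41 = 1^2 * 29 = 1*29 = 29
  bit 1 = 1: r = r^2 * 29 mod 41 = 29^2 * 29 = 21*29 = 35
  bit 2 = 1: r = r^2 * 29 mod 41 = 35^2 * 29 = 36*29 = 19
  bit 3 = 1: r = r^2 * 29 mod 41 = 19^2 * 29 = 33*29 = 14
  bit 4 = 1: r = r^2 * 29 mod 41 = 14^2 * 29 = 32*29 = 26
  -> A = 26
B = 29^8 mod 41  (bits of 8 = 1000)
  bit 0 = 1: r = r^2 * 29 mod 41 = 1^2 * 29 = 1*29 = 29
  bit 1 = 0: r = r^2 mod 41 = 29^2 = 21
  bit 2 = 0: r = r^2 mod 41 = 21^2 = 31
  bit 3 = 0: r = r^2 mod 41 = 31^2 = 18
  -> B = 18
s = B^a = 18^31 mod 41  (bits of 31 = 11111)
  bit 0 = 1: r = r^2 * 18 mod 41 = 1^2 * 18 = 1*18 = 18
  bit 1 = 1: r = r^2 * 18 mod 41 = 18^2 * 18 = 37*18 = 10
  bit 2 = 1: r = r^2 * 18 mod 41 = 10^2 * 18 = 18*18 = 37
  bit 3 = 1: r = r^2 * 18 mod 41 = 37^2 * 18 = 16*18 = 1
  bit 4 = 1: r = r^2 * 18 mod 41 = 1^2 * 18 = 1*18 = 18
  -> s = B^a = 18

Answer: 26 18 18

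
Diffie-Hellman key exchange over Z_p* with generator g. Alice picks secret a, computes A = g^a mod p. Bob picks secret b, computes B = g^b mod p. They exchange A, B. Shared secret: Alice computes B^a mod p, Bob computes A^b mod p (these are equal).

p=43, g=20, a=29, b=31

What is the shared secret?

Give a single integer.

A = 20^29 mod 43  (bits of 29 = 11101)
  bit 0 = 1: r = r^2 * 20 mod 43 = 1^2 * 20 = 1*20 = 20
  bit 1 = 1: r = r^2 * 20 mod 43 = 20^2 * 20 = 13*20 = 2
  bit 2 = 1: r = r^2 * 20 mod 43 = 2^2 * 20 = 4*20 = 37
  bit 3 = 0: r = r^2 mod 43 = 37^2 = 36
  bit 4 = 1: r = r^2 * 20 mod 43 = 36^2 * 20 = 6*20 = 34
  -> A = 34
B = 20^31 mod 43  (bits of 31 = 11111)
  bit 0 = 1: r = r^2 * 20 mod 43 = 1^2 * 20 = 1*20 = 20
  bit 1 = 1: r = r^2 * 20 mod 43 = 20^2 * 20 = 13*20 = 2
  bit 2 = 1: r = r^2 * 20 mod 43 = 2^2 * 20 = 4*20 = 37
  bit 3 = 1: r = r^2 * 20 mod 43 = 37^2 * 20 = 36*20 = 32
  bit 4 = 1: r = r^2 * 20 mod 43 = 32^2 * 20 = 35*20 = 12
  -> B = 12
s = B^a = 12^29 mod 43  (bits of 29 = 11101)
  bit 0 = 1: r = r^2 * 12 mod 43 = 1^2 * 12 = 1*12 = 12
  bit 1 = 1: r = r^2 * 12 mod 43 = 12^2 * 12 = 15*12 = 8
  bit 2 = 1: r = r^2 * 12 mod 43 = 8^2 * 12 = 21*12 = 37
  bit 3 = 0: r = r^2 mod 43 = 37^2 = 36
  bit 4 = 1: r = r^2 * 12 mod 43 = 36^2 * 12 = 6*12 = 29
  -> s = B^a = 29

Answer: 29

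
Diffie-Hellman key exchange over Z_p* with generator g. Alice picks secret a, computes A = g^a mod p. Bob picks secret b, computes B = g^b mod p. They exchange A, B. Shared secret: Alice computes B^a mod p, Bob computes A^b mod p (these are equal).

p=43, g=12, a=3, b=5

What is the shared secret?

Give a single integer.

Answer: 2

Derivation:
A = 12^3 mod 43  (bits of 3 = 11)
  bit 0 = 1: r = r^2 * 12 mod 43 = 1^2 * 12 = 1*12 = 12
  bit 1 = 1: r = r^2 * 12 mod 43 = 12^2 * 12 = 15*12 = 8
  -> A = 8
B = 12^5 mod 43  (bits of 5 = 101)
  bit 0 = 1: r = r^2 * 12 mod 43 = 1^2 * 12 = 1*12 = 12
  bit 1 = 0: r = r^2 mod 43 = 12^2 = 15
  bit 2 = 1: r = r^2 * 12 mod 43 = 15^2 * 12 = 10*12 = 34
  -> B = 34
s = B^a = 34^3 mod 43  (bits of 3 = 11)
  bit 0 = 1: r = r^2 * 34 mod 43 = 1^2 * 34 = 1*34 = 34
  bit 1 = 1: r = r^2 * 34 mod 43 = 34^2 * 34 = 38*34 = 2
  -> s = B^a = 2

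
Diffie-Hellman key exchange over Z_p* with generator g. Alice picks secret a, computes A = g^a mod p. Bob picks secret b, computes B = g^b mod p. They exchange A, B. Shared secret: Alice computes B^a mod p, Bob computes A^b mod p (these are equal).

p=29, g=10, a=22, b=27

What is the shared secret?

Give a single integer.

Answer: 22

Derivation:
A = 10^22 mod 29  (bits of 22 = 10110)
  bit 0 = 1: r = r^2 * 10 mod 29 = 1^2 * 10 = 1*10 = 10
  bit 1 = 0: r = r^2 mod 29 = 10^2 = 13
  bit 2 = 1: r = r^2 * 10 mod 29 = 13^2 * 10 = 24*10 = 8
  bit 3 = 1: r = r^2 * 10 mod 29 = 8^2 * 10 = 6*10 = 2
  bit 4 = 0: r = r^2 mod 29 = 2^2 = 4
  -> A = 4
B = 10^27 mod 29  (bits of 27 = 11011)
  bit 0 = 1: r = r^2 * 10 mod 29 = 1^2 * 10 = 1*10 = 10
  bit 1 = 1: r = r^2 * 10 mod 29 = 10^2 * 10 = 13*10 = 14
  bit 2 = 0: r = r^2 mod 29 = 14^2 = 22
  bit 3 = 1: r = r^2 * 10 mod 29 = 22^2 * 10 = 20*10 = 26
  bit 4 = 1: r = r^2 * 10 mod 29 = 26^2 * 10 = 9*10 = 3
  -> B = 3
s = B^a = 3^22 mod 29  (bits of 22 = 10110)
  bit 0 = 1: r = r^2 * 3 mod 29 = 1^2 * 3 = 1*3 = 3
  bit 1 = 0: r = r^2 mod 29 = 3^2 = 9
  bit 2 = 1: r = r^2 * 3 mod 29 = 9^2 * 3 = 23*3 = 11
  bit 3 = 1: r = r^2 * 3 mod 29 = 11^2 * 3 = 5*3 = 15
  bit 4 = 0: r = r^2 mod 29 = 15^2 = 22
  -> s = B^a = 22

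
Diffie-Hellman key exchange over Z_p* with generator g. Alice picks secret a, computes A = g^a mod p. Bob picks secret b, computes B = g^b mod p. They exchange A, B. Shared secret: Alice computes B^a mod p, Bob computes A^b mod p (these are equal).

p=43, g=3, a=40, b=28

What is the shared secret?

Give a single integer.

Answer: 6

Derivation:
A = 3^40 mod 43  (bits of 40 = 101000)
  bit 0 = 1: r = r^2 * 3 mod 43 = 1^2 * 3 = 1*3 = 3
  bit 1 = 0: r = r^2 mod 43 = 3^2 = 9
  bit 2 = 1: r = r^2 * 3 mod 43 = 9^2 * 3 = 38*3 = 28
  bit 3 = 0: r = r^2 mod 43 = 28^2 = 10
  bit 4 = 0: r = r^2 mod 43 = 10^2 = 14
  bit 5 = 0: r = r^2 mod 43 = 14^2 = 24
  -> A = 24
B = 3^28 mod 43  (bits of 28 = 11100)
  bit 0 = 1: r = r^2 * 3 mod 43 = 1^2 * 3 = 1*3 = 3
  bit 1 = 1: r = r^2 * 3 mod 43 = 3^2 * 3 = 9*3 = 27
  bit 2 = 1: r = r^2 * 3 mod 43 = 27^2 * 3 = 41*3 = 37
  bit 3 = 0: r = r^2 mod 43 = 37^2 = 36
  bit 4 = 0: r = r^2 mod 43 = 36^2 = 6
  -> B = 6
s = B^a = 6^40 mod 43  (bits of 40 = 101000)
  bit 0 = 1: r = r^2 * 6 mod 43 = 1^2 * 6 = 1*6 = 6
  bit 1 = 0: r = r^2 mod 43 = 6^2 = 36
  bit 2 = 1: r = r^2 * 6 mod 43 = 36^2 * 6 = 6*6 = 36
  bit 3 = 0: r = r^2 mod 43 = 36^2 = 6
  bit 4 = 0: r = r^2 mod 43 = 6^2 = 36
  bit 5 = 0: r = r^2 mod 43 = 36^2 = 6
  -> s = B^a = 6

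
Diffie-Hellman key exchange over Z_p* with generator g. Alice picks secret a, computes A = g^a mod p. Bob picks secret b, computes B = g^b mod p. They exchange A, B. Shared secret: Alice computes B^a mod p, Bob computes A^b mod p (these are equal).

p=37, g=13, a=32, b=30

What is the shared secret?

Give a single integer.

A = 13^32 mod 37  (bits of 32 = 100000)
  bit 0 = 1: r = r^2 * 13 mod 37 = 1^2 * 13 = 1*13 = 13
  bit 1 = 0: r = r^2 mod 37 = 13^2 = 21
  bit 2 = 0: r = r^2 mod 37 = 21^2 = 34
  bit 3 = 0: r = r^2 mod 37 = 34^2 = 9
  bit 4 = 0: r = r^2 mod 37 = 9^2 = 7
  bit 5 = 0: r = r^2 mod 37 = 7^2 = 12
  -> A = 12
B = 13^30 mod 37  (bits of 30 = 11110)
  bit 0 = 1: r = r^2 * 13 mod 37 = 1^2 * 13 = 1*13 = 13
  bit 1 = 1: r = r^2 * 13 mod 37 = 13^2 * 13 = 21*13 = 14
  bit 2 = 1: r = r^2 * 13 mod 37 = 14^2 * 13 = 11*13 = 32
  bit 3 = 1: r = r^2 * 13 mod 37 = 32^2 * 13 = 25*13 = 29
  bit 4 = 0: r = r^2 mod 37 = 29^2 = 27
  -> B = 27
s = B^a = 27^32 mod 37  (bits of 32 = 100000)
  bit 0 = 1: r = r^2 * 27 mod 37 = 1^2 * 27 = 1*27 = 27
  bit 1 = 0: r = r^2 mod 37 = 27^2 = 26
  bit 2 = 0: r = r^2 mod 37 = 26^2 = 10
  bit 3 = 0: r = r^2 mod 37 = 10^2 = 26
  bit 4 = 0: r = r^2 mod 37 = 26^2 = 10
  bit 5 = 0: r = r^2 mod 37 = 10^2 = 26
  -> s = B^a = 26

Answer: 26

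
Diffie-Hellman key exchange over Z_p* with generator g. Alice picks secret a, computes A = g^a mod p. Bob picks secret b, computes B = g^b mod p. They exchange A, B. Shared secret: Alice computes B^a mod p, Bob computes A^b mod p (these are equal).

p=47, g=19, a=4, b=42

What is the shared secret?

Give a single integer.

A = 19^4 mod 47  (bits of 4 = 100)
  bit 0 = 1: r = r^2 * 19 mod 47 = 1^2 * 19 = 1*19 = 19
  bit 1 = 0: r = r^2 mod 47 = 19^2 = 32
  bit 2 = 0: r = r^2 mod 47 = 32^2 = 37
  -> A = 37
B = 19^42 mod 47  (bits of 42 = 101010)
  bit 0 = 1: r = r^2 * 19 mod 47 = 1^2 * 19 = 1*19 = 19
  bit 1 = 0: r = r^2 mod 47 = 19^2 = 32
  bit 2 = 1: r = r^2 * 19 mod 47 = 32^2 * 19 = 37*19 = 45
  bit 3 = 0: r = r^2 mod 47 = 45^2 = 4
  bit 4 = 1: r = r^2 * 19 mod 47 = 4^2 * 19 = 16*19 = 22
  bit 5 = 0: r = r^2 mod 47 = 22^2 = 14
  -> B = 14
s = B^a = 14^4 mod 47  (bits of 4 = 100)
  bit 0 = 1: r = r^2 * 14 mod 47 = 1^2 * 14 = 1*14 = 14
  bit 1 = 0: r = r^2 mod 47 = 14^2 = 8
  bit 2 = 0: r = r^2 mod 47 = 8^2 = 17
  -> s = B^a = 17

Answer: 17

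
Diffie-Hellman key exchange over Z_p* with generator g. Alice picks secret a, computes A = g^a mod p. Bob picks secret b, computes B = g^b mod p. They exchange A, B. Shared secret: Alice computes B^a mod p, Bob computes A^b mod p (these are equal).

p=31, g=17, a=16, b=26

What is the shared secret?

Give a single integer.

Answer: 9

Derivation:
A = 17^16 mod 31  (bits of 16 = 10000)
  bit 0 = 1: r = r^2 * 17 mod 31 = 1^2 * 17 = 1*17 = 17
  bit 1 = 0: r = r^2 mod 31 = 17^2 = 10
  bit 2 = 0: r = r^2 mod 31 = 10^2 = 7
  bit 3 = 0: r = r^2 mod 31 = 7^2 = 18
  bit 4 = 0: r = r^2 mod 31 = 18^2 = 14
  -> A = 14
B = 17^26 mod 31  (bits of 26 = 11010)
  bit 0 = 1: r = r^2 * 17 mod 31 = 1^2 * 17 = 1*17 = 17
  bit 1 = 1: r = r^2 * 17 mod 31 = 17^2 * 17 = 10*17 = 15
  bit 2 = 0: r = r^2 mod 31 = 15^2 = 8
  bit 3 = 1: r = r^2 * 17 mod 31 = 8^2 * 17 = 2*17 = 3
  bit 4 = 0: r = r^2 mod 31 = 3^2 = 9
  -> B = 9
s = B^a = 9^16 mod 31  (bits of 16 = 10000)
  bit 0 = 1: r = r^2 * 9 mod 31 = 1^2 * 9 = 1*9 = 9
  bit 1 = 0: r = r^2 mod 31 = 9^2 = 19
  bit 2 = 0: r = r^2 mod 31 = 19^2 = 20
  bit 3 = 0: r = r^2 mod 31 = 20^2 = 28
  bit 4 = 0: r = r^2 mod 31 = 28^2 = 9
  -> s = B^a = 9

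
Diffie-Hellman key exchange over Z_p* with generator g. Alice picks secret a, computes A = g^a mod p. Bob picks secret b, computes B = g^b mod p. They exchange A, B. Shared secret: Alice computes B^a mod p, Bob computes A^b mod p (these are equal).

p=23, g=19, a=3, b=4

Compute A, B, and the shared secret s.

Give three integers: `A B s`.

A = 19^3 mod 23  (bits of 3 = 11)
  bit 0 = 1: r = r^2 * 19 mod 23 = 1^2 * 19 = 1*19 = 19
  bit 1 = 1: r = r^2 * 19 mod 23 = 19^2 * 19 = 16*19 = 5
  -> A = 5
B = 19^4 mod 23  (bits of 4 = 100)
  bit 0 = 1: r = r^2 * 19 mod 23 = 1^2 * 19 = 1*19 = 19
  bit 1 = 0: r = r^2 mod 23 = 19^2 = 16
  bit 2 = 0: r = r^2 mod 23 = 16^2 = 3
  -> B = 3
s = B^a = 3^3 mod 23  (bits of 3 = 11)
  bit 0 = 1: r = r^2 * 3 mod 23 = 1^2 * 3 = 1*3 = 3
  bit 1 = 1: r = r^2 * 3 mod 23 = 3^2 * 3 = 9*3 = 4
  -> s = B^a = 4

Answer: 5 3 4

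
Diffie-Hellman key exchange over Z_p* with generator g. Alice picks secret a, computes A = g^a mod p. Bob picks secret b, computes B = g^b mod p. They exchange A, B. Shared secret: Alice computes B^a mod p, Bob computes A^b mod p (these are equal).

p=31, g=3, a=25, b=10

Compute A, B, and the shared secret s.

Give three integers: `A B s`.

A = 3^25 mod 31  (bits of 25 = 11001)
  bit 0 = 1: r = r^2 * 3 mod 31 = 1^2 * 3 = 1*3 = 3
  bit 1 = 1: r = r^2 * 3 mod 31 = 3^2 * 3 = 9*3 = 27
  bit 2 = 0: r = r^2 mod 31 = 27^2 = 16
  bit 3 = 0: r = r^2 mod 31 = 16^2 = 8
  bit 4 = 1: r = r^2 * 3 mod 31 = 8^2 * 3 = 2*3 = 6
  -> A = 6
B = 3^10 mod 31  (bits of 10 = 1010)
  bit 0 = 1: r = r^2 * 3 mod 31 = 1^2 * 3 = 1*3 = 3
  bit 1 = 0: r = r^2 mod 31 = 3^2 = 9
  bit 2 = 1: r = r^2 * 3 mod 31 = 9^2 * 3 = 19*3 = 26
  bit 3 = 0: r = r^2 mod 31 = 26^2 = 25
  -> B = 25
s = B^a = 25^25 mod 31  (bits of 25 = 11001)
  bit 0 = 1: r = r^2 * 25 mod 31 = 1^2 * 25 = 1*25 = 25
  bit 1 = 1: r = r^2 * 25 mod 31 = 25^2 * 25 = 5*25 = 1
  bit 2 = 0: r = r^2 mod 31 = 1^2 = 1
  bit 3 = 0: r = r^2 mod 31 = 1^2 = 1
  bit 4 = 1: r = r^2 * 25 mod 31 = 1^2 * 25 = 1*25 = 25
  -> s = B^a = 25

Answer: 6 25 25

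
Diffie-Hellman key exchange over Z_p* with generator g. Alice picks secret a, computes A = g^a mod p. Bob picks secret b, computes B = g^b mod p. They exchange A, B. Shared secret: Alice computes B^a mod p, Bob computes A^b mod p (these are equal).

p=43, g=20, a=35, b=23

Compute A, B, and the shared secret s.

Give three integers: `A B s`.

Answer: 7 30 37

Derivation:
A = 20^35 mod 43  (bits of 35 = 100011)
  bit 0 = 1: r = r^2 * 20 mod 43 = 1^2 * 20 = 1*20 = 20
  bit 1 = 0: r = r^2 mod 43 = 20^2 = 13
  bit 2 = 0: r = r^2 mod 43 = 13^2 = 40
  bit 3 = 0: r = r^2 mod 43 = 40^2 = 9
  bit 4 = 1: r = r^2 * 20 mod 43 = 9^2 * 20 = 38*20 = 29
  bit 5 = 1: r = r^2 * 20 mod 43 = 29^2 * 20 = 24*20 = 7
  -> A = 7
B = 20^23 mod 43  (bits of 23 = 10111)
  bit 0 = 1: r = r^2 * 20 mod 43 = 1^2 * 20 = 1*20 = 20
  bit 1 = 0: r = r^2 mod 43 = 20^2 = 13
  bit 2 = 1: r = r^2 * 20 mod 43 = 13^2 * 20 = 40*20 = 26
  bit 3 = 1: r = r^2 * 20 mod 43 = 26^2 * 20 = 31*20 = 18
  bit 4 = 1: r = r^2 * 20 mod 43 = 18^2 * 20 = 23*20 = 30
  -> B = 30
s = B^a = 30^35 mod 43  (bits of 35 = 100011)
  bit 0 = 1: r = r^2 * 30 mod 43 = 1^2 * 30 = 1*30 = 30
  bit 1 = 0: r = r^2 mod 43 = 30^2 = 40
  bit 2 = 0: r = r^2 mod 43 = 40^2 = 9
  bit 3 = 0: r = r^2 mod 43 = 9^2 = 38
  bit 4 = 1: r = r^2 * 30 mod 43 = 38^2 * 30 = 25*30 = 19
  bit 5 = 1: r = r^2 * 30 mod 43 = 19^2 * 30 = 17*30 = 37
  -> s = B^a = 37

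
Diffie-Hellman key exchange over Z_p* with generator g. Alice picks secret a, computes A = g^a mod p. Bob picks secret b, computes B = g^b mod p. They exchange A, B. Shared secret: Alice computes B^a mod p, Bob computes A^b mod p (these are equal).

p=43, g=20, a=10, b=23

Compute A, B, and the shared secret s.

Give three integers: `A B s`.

A = 20^10 mod 43  (bits of 10 = 1010)
  bit 0 = 1: r = r^2 * 20 mod 43 = 1^2 * 20 = 1*20 = 20
  bit 1 = 0: r = r^2 mod 43 = 20^2 = 13
  bit 2 = 1: r = r^2 * 20 mod 43 = 13^2 * 20 = 40*20 = 26
  bit 3 = 0: r = r^2 mod 43 = 26^2 = 31
  -> A = 31
B = 20^23 mod 43  (bits of 23 = 10111)
  bit 0 = 1: r = r^2 * 20 mod 43 = 1^2 * 20 = 1*20 = 20
  bit 1 = 0: r = r^2 mod 43 = 20^2 = 13
  bit 2 = 1: r = r^2 * 20 mod 43 = 13^2 * 20 = 40*20 = 26
  bit 3 = 1: r = r^2 * 20 mod 43 = 26^2 * 20 = 31*20 = 18
  bit 4 = 1: r = r^2 * 20 mod 43 = 18^2 * 20 = 23*20 = 30
  -> B = 30
s = B^a = 30^10 mod 43  (bits of 10 = 1010)
  bit 0 = 1: r = r^2 * 30 mod 43 = 1^2 * 30 = 1*30 = 30
  bit 1 = 0: r = r^2 mod 43 = 30^2 = 40
  bit 2 = 1: r = r^2 * 30 mod 43 = 40^2 * 30 = 9*30 = 12
  bit 3 = 0: r = r^2 mod 43 = 12^2 = 15
  -> s = B^a = 15

Answer: 31 30 15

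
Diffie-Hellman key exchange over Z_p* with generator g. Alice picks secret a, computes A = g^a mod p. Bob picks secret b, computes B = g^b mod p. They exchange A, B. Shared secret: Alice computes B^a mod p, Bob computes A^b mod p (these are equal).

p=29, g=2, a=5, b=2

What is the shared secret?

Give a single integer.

A = 2^5 mod 29  (bits of 5 = 101)
  bit 0 = 1: r = r^2 * 2 mod 29 = 1^2 * 2 = 1*2 = 2
  bit 1 = 0: r = r^2 mod 29 = 2^2 = 4
  bit 2 = 1: r = r^2 * 2 mod 29 = 4^2 * 2 = 16*2 = 3
  -> A = 3
B = 2^2 mod 29  (bits of 2 = 10)
  bit 0 = 1: r = r^2 * 2 mod 29 = 1^2 * 2 = 1*2 = 2
  bit 1 = 0: r = r^2 mod 29 = 2^2 = 4
  -> B = 4
s = B^a = 4^5 mod 29  (bits of 5 = 101)
  bit 0 = 1: r = r^2 * 4 mod 29 = 1^2 * 4 = 1*4 = 4
  bit 1 = 0: r = r^2 mod 29 = 4^2 = 16
  bit 2 = 1: r = r^2 * 4 mod 29 = 16^2 * 4 = 24*4 = 9
  -> s = B^a = 9

Answer: 9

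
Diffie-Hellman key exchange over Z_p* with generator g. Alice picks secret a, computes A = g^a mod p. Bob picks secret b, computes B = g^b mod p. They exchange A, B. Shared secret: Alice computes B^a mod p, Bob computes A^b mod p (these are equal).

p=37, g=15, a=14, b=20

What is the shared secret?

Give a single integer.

A = 15^14 mod 37  (bits of 14 = 1110)
  bit 0 = 1: r = r^2 * 15 mod 37 = 1^2 * 15 = 1*15 = 15
  bit 1 = 1: r = r^2 * 15 mod 37 = 15^2 * 15 = 3*15 = 8
  bit 2 = 1: r = r^2 * 15 mod 37 = 8^2 * 15 = 27*15 = 35
  bit 3 = 0: r = r^2 mod 37 = 35^2 = 4
  -> A = 4
B = 15^20 mod 37  (bits of 20 = 10100)
  bit 0 = 1: r = r^2 * 15 mod 37 = 1^2 * 15 = 1*15 = 15
  bit 1 = 0: r = r^2 mod 37 = 15^2 = 3
  bit 2 = 1: r = r^2 * 15 mod 37 = 3^2 * 15 = 9*15 = 24
  bit 3 = 0: r = r^2 mod 37 = 24^2 = 21
  bit 4 = 0: r = r^2 mod 37 = 21^2 = 34
  -> B = 34
s = B^a = 34^14 mod 37  (bits of 14 = 1110)
  bit 0 = 1: r = r^2 * 34 mod 37 = 1^2 * 34 = 1*34 = 34
  bit 1 = 1: r = r^2 * 34 mod 37 = 34^2 * 34 = 9*34 = 10
  bit 2 = 1: r = r^2 * 34 mod 37 = 10^2 * 34 = 26*34 = 33
  bit 3 = 0: r = r^2 mod 37 = 33^2 = 16
  -> s = B^a = 16

Answer: 16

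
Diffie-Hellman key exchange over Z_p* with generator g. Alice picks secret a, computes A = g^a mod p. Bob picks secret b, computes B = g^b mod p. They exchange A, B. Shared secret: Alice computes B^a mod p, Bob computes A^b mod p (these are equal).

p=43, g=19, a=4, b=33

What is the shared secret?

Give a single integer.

A = 19^4 mod 43  (bits of 4 = 100)
  bit 0 = 1: r = r^2 * 19 mod 43 = 1^2 * 19 = 1*19 = 19
  bit 1 = 0: r = r^2 mod 43 = 19^2 = 17
  bit 2 = 0: r = r^2 mod 43 = 17^2 = 31
  -> A = 31
B = 19^33 mod 43  (bits of 33 = 100001)
  bit 0 = 1: r = r^2 * 19 mod 43 = 1^2 * 19 = 1*19 = 19
  bit 1 = 0: r = r^2 mod 43 = 19^2 = 17
  bit 2 = 0: r = r^2 mod 43 = 17^2 = 31
  bit 3 = 0: r = r^2 mod 43 = 31^2 = 15
  bit 4 = 0: r = r^2 mod 43 = 15^2 = 10
  bit 5 = 1: r = r^2 * 19 mod 43 = 10^2 * 19 = 14*19 = 8
  -> B = 8
s = B^a = 8^4 mod 43  (bits of 4 = 100)
  bit 0 = 1: r = r^2 * 8 mod 43 = 1^2 * 8 = 1*8 = 8
  bit 1 = 0: r = r^2 mod 43 = 8^2 = 21
  bit 2 = 0: r = r^2 mod 43 = 21^2 = 11
  -> s = B^a = 11

Answer: 11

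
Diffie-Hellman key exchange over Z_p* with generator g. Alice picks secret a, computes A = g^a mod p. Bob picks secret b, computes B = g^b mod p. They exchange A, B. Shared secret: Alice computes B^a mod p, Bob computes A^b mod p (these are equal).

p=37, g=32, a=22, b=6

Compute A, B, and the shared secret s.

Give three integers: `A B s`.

Answer: 4 11 26

Derivation:
A = 32^22 mod 37  (bits of 22 = 10110)
  bit 0 = 1: r = r^2 * 32 mod 37 = 1^2 * 32 = 1*32 = 32
  bit 1 = 0: r = r^2 mod 37 = 32^2 = 25
  bit 2 = 1: r = r^2 * 32 mod 37 = 25^2 * 32 = 33*32 = 20
  bit 3 = 1: r = r^2 * 32 mod 37 = 20^2 * 32 = 30*32 = 35
  bit 4 = 0: r = r^2 mod 37 = 35^2 = 4
  -> A = 4
B = 32^6 mod 37  (bits of 6 = 110)
  bit 0 = 1: r = r^2 * 32 mod 37 = 1^2 * 32 = 1*32 = 32
  bit 1 = 1: r = r^2 * 32 mod 37 = 32^2 * 32 = 25*32 = 23
  bit 2 = 0: r = r^2 mod 37 = 23^2 = 11
  -> B = 11
s = B^a = 11^22 mod 37  (bits of 22 = 10110)
  bit 0 = 1: r = r^2 * 11 mod 37 = 1^2 * 11 = 1*11 = 11
  bit 1 = 0: r = r^2 mod 37 = 11^2 = 10
  bit 2 = 1: r = r^2 * 11 mod 37 = 10^2 * 11 = 26*11 = 27
  bit 3 = 1: r = r^2 * 11 mod 37 = 27^2 * 11 = 26*11 = 27
  bit 4 = 0: r = r^2 mod 37 = 27^2 = 26
  -> s = B^a = 26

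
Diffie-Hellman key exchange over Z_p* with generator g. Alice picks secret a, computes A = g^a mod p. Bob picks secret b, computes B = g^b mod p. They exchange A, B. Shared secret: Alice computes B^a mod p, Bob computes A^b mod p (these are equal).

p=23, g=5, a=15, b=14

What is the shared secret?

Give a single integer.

Answer: 18

Derivation:
A = 5^15 mod 23  (bits of 15 = 1111)
  bit 0 = 1: r = r^2 * 5 mod 23 = 1^2 * 5 = 1*5 = 5
  bit 1 = 1: r = r^2 * 5 mod 23 = 5^2 * 5 = 2*5 = 10
  bit 2 = 1: r = r^2 * 5 mod 23 = 10^2 * 5 = 8*5 = 17
  bit 3 = 1: r = r^2 * 5 mod 23 = 17^2 * 5 = 13*5 = 19
  -> A = 19
B = 5^14 mod 23  (bits of 14 = 1110)
  bit 0 = 1: r = r^2 * 5 mod 23 = 1^2 * 5 = 1*5 = 5
  bit 1 = 1: r = r^2 * 5 mod 23 = 5^2 * 5 = 2*5 = 10
  bit 2 = 1: r = r^2 * 5 mod 23 = 10^2 * 5 = 8*5 = 17
  bit 3 = 0: r = r^2 mod 23 = 17^2 = 13
  -> B = 13
s = B^a = 13^15 mod 23  (bits of 15 = 1111)
  bit 0 = 1: r = r^2 * 13 mod 23 = 1^2 * 13 = 1*13 = 13
  bit 1 = 1: r = r^2 * 13 mod 23 = 13^2 * 13 = 8*13 = 12
  bit 2 = 1: r = r^2 * 13 mod 23 = 12^2 * 13 = 6*13 = 9
  bit 3 = 1: r = r^2 * 13 mod 23 = 9^2 * 13 = 12*13 = 18
  -> s = B^a = 18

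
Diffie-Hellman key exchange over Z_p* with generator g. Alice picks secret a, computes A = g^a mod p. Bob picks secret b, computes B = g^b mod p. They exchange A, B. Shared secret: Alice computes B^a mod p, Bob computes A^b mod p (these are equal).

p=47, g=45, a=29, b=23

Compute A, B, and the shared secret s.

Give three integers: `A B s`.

A = 45^29 mod 47  (bits of 29 = 11101)
  bit 0 = 1: r = r^2 * 45 mod 47 = 1^2 * 45 = 1*45 = 45
  bit 1 = 1: r = r^2 * 45 mod 47 = 45^2 * 45 = 4*45 = 39
  bit 2 = 1: r = r^2 * 45 mod 47 = 39^2 * 45 = 17*45 = 13
  bit 3 = 0: r = r^2 mod 47 = 13^2 = 28
  bit 4 = 1: r = r^2 * 45 mod 47 = 28^2 * 45 = 32*45 = 30
  -> A = 30
B = 45^23 mod 47  (bits of 23 = 10111)
  bit 0 = 1: r = r^2 * 45 mod 47 = 1^2 * 45 = 1*45 = 45
  bit 1 = 0: r = r^2 mod 47 = 45^2 = 4
  bit 2 = 1: r = r^2 * 45 mod 47 = 4^2 * 45 = 16*45 = 15
  bit 3 = 1: r = r^2 * 45 mod 47 = 15^2 * 45 = 37*45 = 20
  bit 4 = 1: r = r^2 * 45 mod 47 = 20^2 * 45 = 24*45 = 46
  -> B = 46
s = B^a = 46^29 mod 47  (bits of 29 = 11101)
  bit 0 = 1: r = r^2 * 46 mod 47 = 1^2 * 46 = 1*46 = 46
  bit 1 = 1: r = r^2 * 46 mod 47 = 46^2 * 46 = 1*46 = 46
  bit 2 = 1: r = r^2 * 46 mod 47 = 46^2 * 46 = 1*46 = 46
  bit 3 = 0: r = r^2 mod 47 = 46^2 = 1
  bit 4 = 1: r = r^2 * 46 mod 47 = 1^2 * 46 = 1*46 = 46
  -> s = B^a = 46

Answer: 30 46 46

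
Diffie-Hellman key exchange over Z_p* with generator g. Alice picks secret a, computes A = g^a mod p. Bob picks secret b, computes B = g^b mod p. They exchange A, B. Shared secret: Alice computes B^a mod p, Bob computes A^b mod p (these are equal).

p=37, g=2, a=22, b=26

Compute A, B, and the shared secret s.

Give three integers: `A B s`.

A = 2^22 mod 37  (bits of 22 = 10110)
  bit 0 = 1: r = r^2 * 2 mod 37 = 1^2 * 2 = 1*2 = 2
  bit 1 = 0: r = r^2 mod 37 = 2^2 = 4
  bit 2 = 1: r = r^2 * 2 mod 37 = 4^2 * 2 = 16*2 = 32
  bit 3 = 1: r = r^2 * 2 mod 37 = 32^2 * 2 = 25*2 = 13
  bit 4 = 0: r = r^2 mod 37 = 13^2 = 21
  -> A = 21
B = 2^26 mod 37  (bits of 26 = 11010)
  bit 0 = 1: r = r^2 * 2 mod 37 = 1^2 * 2 = 1*2 = 2
  bit 1 = 1: r = r^2 * 2 mod 37 = 2^2 * 2 = 4*2 = 8
  bit 2 = 0: r = r^2 mod 37 = 8^2 = 27
  bit 3 = 1: r = r^2 * 2 mod 37 = 27^2 * 2 = 26*2 = 15
  bit 4 = 0: r = r^2 mod 37 = 15^2 = 3
  -> B = 3
s = B^a = 3^22 mod 37  (bits of 22 = 10110)
  bit 0 = 1: r = r^2 * 3 mod 37 = 1^2 * 3 = 1*3 = 3
  bit 1 = 0: r = r^2 mod 37 = 3^2 = 9
  bit 2 = 1: r = r^2 * 3 mod 37 = 9^2 * 3 = 7*3 = 21
  bit 3 = 1: r = r^2 * 3 mod 37 = 21^2 * 3 = 34*3 = 28
  bit 4 = 0: r = r^2 mod 37 = 28^2 = 7
  -> s = B^a = 7

Answer: 21 3 7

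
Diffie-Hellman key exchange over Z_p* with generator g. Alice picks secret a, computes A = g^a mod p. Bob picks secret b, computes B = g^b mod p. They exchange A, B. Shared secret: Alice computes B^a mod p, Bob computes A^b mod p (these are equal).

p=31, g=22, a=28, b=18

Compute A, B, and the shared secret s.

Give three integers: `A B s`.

Answer: 18 16 4

Derivation:
A = 22^28 mod 31  (bits of 28 = 11100)
  bit 0 = 1: r = r^2 * 22 mod 31 = 1^2 * 22 = 1*22 = 22
  bit 1 = 1: r = r^2 * 22 mod 31 = 22^2 * 22 = 19*22 = 15
  bit 2 = 1: r = r^2 * 22 mod 31 = 15^2 * 22 = 8*22 = 21
  bit 3 = 0: r = r^2 mod 31 = 21^2 = 7
  bit 4 = 0: r = r^2 mod 31 = 7^2 = 18
  -> A = 18
B = 22^18 mod 31  (bits of 18 = 10010)
  bit 0 = 1: r = r^2 * 22 mod 31 = 1^2 * 22 = 1*22 = 22
  bit 1 = 0: r = r^2 mod 31 = 22^2 = 19
  bit 2 = 0: r = r^2 mod 31 = 19^2 = 20
  bit 3 = 1: r = r^2 * 22 mod 31 = 20^2 * 22 = 28*22 = 27
  bit 4 = 0: r = r^2 mod 31 = 27^2 = 16
  -> B = 16
s = B^a = 16^28 mod 31  (bits of 28 = 11100)
  bit 0 = 1: r = r^2 * 16 mod 31 = 1^2 * 16 = 1*16 = 16
  bit 1 = 1: r = r^2 * 16 mod 31 = 16^2 * 16 = 8*16 = 4
  bit 2 = 1: r = r^2 * 16 mod 31 = 4^2 * 16 = 16*16 = 8
  bit 3 = 0: r = r^2 mod 31 = 8^2 = 2
  bit 4 = 0: r = r^2 mod 31 = 2^2 = 4
  -> s = B^a = 4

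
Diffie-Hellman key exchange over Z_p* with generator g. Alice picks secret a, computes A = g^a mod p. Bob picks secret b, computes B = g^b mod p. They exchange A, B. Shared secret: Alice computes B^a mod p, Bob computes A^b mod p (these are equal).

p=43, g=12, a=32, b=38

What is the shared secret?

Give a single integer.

A = 12^32 mod 43  (bits of 32 = 100000)
  bit 0 = 1: r = r^2 * 12 mod 43 = 1^2 * 12 = 1*12 = 12
  bit 1 = 0: r = r^2 mod 43 = 12^2 = 15
  bit 2 = 0: r = r^2 mod 43 = 15^2 = 10
  bit 3 = 0: r = r^2 mod 43 = 10^2 = 14
  bit 4 = 0: r = r^2 mod 43 = 14^2 = 24
  bit 5 = 0: r = r^2 mod 43 = 24^2 = 17
  -> A = 17
B = 12^38 mod 43  (bits of 38 = 100110)
  bit 0 = 1: r = r^2 * 12 mod 43 = 1^2 * 12 = 1*12 = 12
  bit 1 = 0: r = r^2 mod 43 = 12^2 = 15
  bit 2 = 0: r = r^2 mod 43 = 15^2 = 10
  bit 3 = 1: r = r^2 * 12 mod 43 = 10^2 * 12 = 14*12 = 39
  bit 4 = 1: r = r^2 * 12 mod 43 = 39^2 * 12 = 16*12 = 20
  bit 5 = 0: r = r^2 mod 43 = 20^2 = 13
  -> B = 13
s = B^a = 13^32 mod 43  (bits of 32 = 100000)
  bit 0 = 1: r = r^2 * 13 mod 43 = 1^2 * 13 = 1*13 = 13
  bit 1 = 0: r = r^2 mod 43 = 13^2 = 40
  bit 2 = 0: r = r^2 mod 43 = 40^2 = 9
  bit 3 = 0: r = r^2 mod 43 = 9^2 = 38
  bit 4 = 0: r = r^2 mod 43 = 38^2 = 25
  bit 5 = 0: r = r^2 mod 43 = 25^2 = 23
  -> s = B^a = 23

Answer: 23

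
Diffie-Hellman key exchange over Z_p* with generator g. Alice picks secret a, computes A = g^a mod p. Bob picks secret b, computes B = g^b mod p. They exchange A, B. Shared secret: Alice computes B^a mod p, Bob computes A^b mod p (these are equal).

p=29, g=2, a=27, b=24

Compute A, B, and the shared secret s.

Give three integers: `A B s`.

Answer: 15 20 16

Derivation:
A = 2^27 mod 29  (bits of 27 = 11011)
  bit 0 = 1: r = r^2 * 2 mod 29 = 1^2 * 2 = 1*2 = 2
  bit 1 = 1: r = r^2 * 2 mod 29 = 2^2 * 2 = 4*2 = 8
  bit 2 = 0: r = r^2 mod 29 = 8^2 = 6
  bit 3 = 1: r = r^2 * 2 mod 29 = 6^2 * 2 = 7*2 = 14
  bit 4 = 1: r = r^2 * 2 mod 29 = 14^2 * 2 = 22*2 = 15
  -> A = 15
B = 2^24 mod 29  (bits of 24 = 11000)
  bit 0 = 1: r = r^2 * 2 mod 29 = 1^2 * 2 = 1*2 = 2
  bit 1 = 1: r = r^2 * 2 mod 29 = 2^2 * 2 = 4*2 = 8
  bit 2 = 0: r = r^2 mod 29 = 8^2 = 6
  bit 3 = 0: r = r^2 mod 29 = 6^2 = 7
  bit 4 = 0: r = r^2 mod 29 = 7^2 = 20
  -> B = 20
s = B^a = 20^27 mod 29  (bits of 27 = 11011)
  bit 0 = 1: r = r^2 * 20 mod 29 = 1^2 * 20 = 1*20 = 20
  bit 1 = 1: r = r^2 * 20 mod 29 = 20^2 * 20 = 23*20 = 25
  bit 2 = 0: r = r^2 mod 29 = 25^2 = 16
  bit 3 = 1: r = r^2 * 20 mod 29 = 16^2 * 20 = 24*20 = 16
  bit 4 = 1: r = r^2 * 20 mod 29 = 16^2 * 20 = 24*20 = 16
  -> s = B^a = 16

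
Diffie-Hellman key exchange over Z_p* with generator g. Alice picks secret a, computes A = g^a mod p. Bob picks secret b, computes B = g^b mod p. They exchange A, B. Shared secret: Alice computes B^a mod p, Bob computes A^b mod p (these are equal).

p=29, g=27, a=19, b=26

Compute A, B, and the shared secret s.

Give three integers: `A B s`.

A = 27^19 mod 29  (bits of 19 = 10011)
  bit 0 = 1: r = r^2 * 27 mod 29 = 1^2 * 27 = 1*27 = 27
  bit 1 = 0: r = r^2 mod 29 = 27^2 = 4
  bit 2 = 0: r = r^2 mod 29 = 4^2 = 16
  bit 3 = 1: r = r^2 * 27 mod 29 = 16^2 * 27 = 24*27 = 10
  bit 4 = 1: r = r^2 * 27 mod 29 = 10^2 * 27 = 13*27 = 3
  -> A = 3
B = 27^26 mod 29  (bits of 26 = 11010)
  bit 0 = 1: r = r^2 * 27 mod 29 = 1^2 * 27 = 1*27 = 27
  bit 1 = 1: r = r^2 * 27 mod 29 = 27^2 * 27 = 4*27 = 21
  bit 2 = 0: r = r^2 mod 29 = 21^2 = 6
  bit 3 = 1: r = r^2 * 27 mod 29 = 6^2 * 27 = 7*27 = 15
  bit 4 = 0: r = r^2 mod 29 = 15^2 = 22
  -> B = 22
s = B^a = 22^19 mod 29  (bits of 19 = 10011)
  bit 0 = 1: r = r^2 * 22 mod 29 = 1^2 * 22 = 1*22 = 22
  bit 1 = 0: r = r^2 mod 29 = 22^2 = 20
  bit 2 = 0: r = r^2 mod 29 = 20^2 = 23
  bit 3 = 1: r = r^2 * 22 mod 29 = 23^2 * 22 = 7*22 = 9
  bit 4 = 1: r = r^2 * 22 mod 29 = 9^2 * 22 = 23*22 = 13
  -> s = B^a = 13

Answer: 3 22 13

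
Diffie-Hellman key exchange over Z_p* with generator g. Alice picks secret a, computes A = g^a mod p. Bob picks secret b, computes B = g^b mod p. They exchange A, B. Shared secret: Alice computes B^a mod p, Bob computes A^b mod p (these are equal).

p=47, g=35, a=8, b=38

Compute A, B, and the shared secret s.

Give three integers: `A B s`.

Answer: 34 18 14

Derivation:
A = 35^8 mod 47  (bits of 8 = 1000)
  bit 0 = 1: r = r^2 * 35 mod 47 = 1^2 * 35 = 1*35 = 35
  bit 1 = 0: r = r^2 mod 47 = 35^2 = 3
  bit 2 = 0: r = r^2 mod 47 = 3^2 = 9
  bit 3 = 0: r = r^2 mod 47 = 9^2 = 34
  -> A = 34
B = 35^38 mod 47  (bits of 38 = 100110)
  bit 0 = 1: r = r^2 * 35 mod 47 = 1^2 * 35 = 1*35 = 35
  bit 1 = 0: r = r^2 mod 47 = 35^2 = 3
  bit 2 = 0: r = r^2 mod 47 = 3^2 = 9
  bit 3 = 1: r = r^2 * 35 mod 47 = 9^2 * 35 = 34*35 = 15
  bit 4 = 1: r = r^2 * 35 mod 47 = 15^2 * 35 = 37*35 = 26
  bit 5 = 0: r = r^2 mod 47 = 26^2 = 18
  -> B = 18
s = B^a = 18^8 mod 47  (bits of 8 = 1000)
  bit 0 = 1: r = r^2 * 18 mod 47 = 1^2 * 18 = 1*18 = 18
  bit 1 = 0: r = r^2 mod 47 = 18^2 = 42
  bit 2 = 0: r = r^2 mod 47 = 42^2 = 25
  bit 3 = 0: r = r^2 mod 47 = 25^2 = 14
  -> s = B^a = 14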